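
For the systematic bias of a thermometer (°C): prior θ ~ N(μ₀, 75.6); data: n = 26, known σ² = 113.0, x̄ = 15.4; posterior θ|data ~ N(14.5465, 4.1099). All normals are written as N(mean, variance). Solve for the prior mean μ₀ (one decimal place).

μ₀ = -0.3

With known observation variance, the Normal–Normal posterior has precision τ_n = τ₀ + n/σ² and mean μ_n = (τ₀μ₀ + (n/σ²)x̄)/τ_n.
Here τ₀ = 1/75.6 = 0.013228 and τ_data = 26/113.0 = 0.230088, so τ_n = 0.243316.
Rearranging for μ₀: μ₀ = (μ_n·τ_n − τ_data·x̄)/τ₀ = (14.5465·0.243316 − 0.230088·15.4) / 0.013228 = -0.003959/0.013228 ≈ -0.3.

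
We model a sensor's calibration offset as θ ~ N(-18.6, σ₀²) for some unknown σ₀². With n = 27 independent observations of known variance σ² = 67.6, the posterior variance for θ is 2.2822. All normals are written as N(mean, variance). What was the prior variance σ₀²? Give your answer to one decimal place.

Posterior precision equals prior precision plus data precision: 1/σ_n² = 1/σ₀² + n/σ².
So 1/σ₀² = 1/2.2822 − 27/67.6 = 0.438174 − 0.399408 = 0.038766.
Hence σ₀² = 1/0.038766 ≈ 25.8.

σ₀² = 25.8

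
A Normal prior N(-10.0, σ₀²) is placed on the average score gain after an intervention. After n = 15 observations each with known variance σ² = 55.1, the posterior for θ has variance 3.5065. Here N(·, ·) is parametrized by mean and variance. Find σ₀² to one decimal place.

For the Normal–Normal model with known σ², precisions add: τ_n = τ₀ + n/σ².
So 1/σ₀² = 1/3.5065 − 15/55.1 = 0.285185 − 0.272232 = 0.012953.
Hence σ₀² = 1/0.012953 ≈ 77.2.

σ₀² = 77.2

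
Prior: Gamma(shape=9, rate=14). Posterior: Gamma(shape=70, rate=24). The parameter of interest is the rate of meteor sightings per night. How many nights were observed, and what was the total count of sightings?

A Gamma(α, β) prior (rate parametrization) on a Poisson rate with n observations summing to S gives posterior Gamma(α+S, β+n).
Matching: Σxᵢ = 70 − 9 = 61 and n = 24 − 14 = 10.

n = 10 nights with total 61 sightings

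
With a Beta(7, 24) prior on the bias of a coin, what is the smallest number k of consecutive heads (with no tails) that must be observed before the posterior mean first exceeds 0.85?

k = 130

After k heads and 0 tails the posterior is Beta(7+k, 24), with mean (7+k)/(7+24+k).
Set (7+k)/(31+k) > 0.85 and solve: k > (0.85·31 − 7)/(1 − 0.85) = 129.000.
The smallest integer exceeding 129.000 is 130, and checking k=130: (137)/(161) = 0.8509 > 0.85.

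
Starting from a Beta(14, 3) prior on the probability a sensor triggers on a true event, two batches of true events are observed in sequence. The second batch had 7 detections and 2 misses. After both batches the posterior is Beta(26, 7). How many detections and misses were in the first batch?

Sequential conjugate updates are equivalent to a single update on the pooled data, so total successes = posterior α − prior α and total failures = posterior β − prior β.
Total across both batches: 26−14=12 detections, 7−3=4 misses.
Subtract the second batch: 12−7=5 detections and 4−2=2 misses.

5 detections and 2 misses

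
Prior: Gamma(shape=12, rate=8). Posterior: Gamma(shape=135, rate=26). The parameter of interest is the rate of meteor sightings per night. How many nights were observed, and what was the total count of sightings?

Gamma–Poisson conjugacy: posterior shape = α + Σxᵢ, posterior rate = β + n.
Matching: Σxᵢ = 135 − 12 = 123 and n = 26 − 8 = 18.

n = 18 nights with total 123 sightings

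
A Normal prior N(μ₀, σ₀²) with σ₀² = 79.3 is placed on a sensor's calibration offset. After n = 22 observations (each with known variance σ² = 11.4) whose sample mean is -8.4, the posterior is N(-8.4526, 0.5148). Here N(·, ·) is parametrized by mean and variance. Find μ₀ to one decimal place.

μ₀ = -16.5

The posterior mean is a precision-weighted average: μ_n = (τ₀μ₀ + τ_data·x̄)/(τ₀+τ_data), with τ₀=1/σ₀² and τ_data=n/σ².
Here τ₀ = 1/79.3 = 0.012610 and τ_data = 22/11.4 = 1.929825, so τ_n = 1.942435.
Rearranging for μ₀: μ₀ = (μ_n·τ_n − τ_data·x̄)/τ₀ = (-8.4526·1.942435 − 1.929825·-8.4) / 0.012610 = -0.208096/0.012610 ≈ -16.5.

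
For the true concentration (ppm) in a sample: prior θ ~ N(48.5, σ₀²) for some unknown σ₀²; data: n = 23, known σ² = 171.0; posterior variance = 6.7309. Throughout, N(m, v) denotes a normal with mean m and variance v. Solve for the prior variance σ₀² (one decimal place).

Posterior precision equals prior precision plus data precision: 1/σ_n² = 1/σ₀² + n/σ².
So 1/σ₀² = 1/6.7309 − 23/171.0 = 0.148569 − 0.134503 = 0.014066.
Hence σ₀² = 1/0.014066 ≈ 71.1.

σ₀² = 71.1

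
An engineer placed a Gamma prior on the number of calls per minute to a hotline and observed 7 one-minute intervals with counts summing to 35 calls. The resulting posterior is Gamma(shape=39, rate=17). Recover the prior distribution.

Gamma(shape=4, rate=10)

Gamma–Poisson conjugacy: posterior shape = α + Σxᵢ, posterior rate = β + n.
So α = 39 − 35 = 4 and β = 17 − 7 = 10.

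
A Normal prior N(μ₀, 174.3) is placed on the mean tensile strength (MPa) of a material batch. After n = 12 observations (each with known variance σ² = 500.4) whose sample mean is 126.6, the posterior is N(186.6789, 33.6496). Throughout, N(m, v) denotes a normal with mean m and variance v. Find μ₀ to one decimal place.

With known observation variance, the Normal–Normal posterior has precision τ_n = τ₀ + n/σ² and mean μ_n = (τ₀μ₀ + (n/σ²)x̄)/τ_n.
Here τ₀ = 1/174.3 = 0.005737 and τ_data = 12/500.4 = 0.023981, so τ_n = 0.029718.
Rearranging for μ₀: μ₀ = (μ_n·τ_n − τ_data·x̄)/τ₀ = (186.6789·0.029718 − 0.023981·126.6) / 0.005737 = 2.511729/0.005737 ≈ 437.8.

μ₀ = 437.8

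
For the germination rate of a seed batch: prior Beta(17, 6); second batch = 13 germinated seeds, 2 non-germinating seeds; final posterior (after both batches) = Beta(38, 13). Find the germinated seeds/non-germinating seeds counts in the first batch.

8 germinated seeds and 5 non-germinating seeds

Because Beta–binomial updating is additive in the counts, the combined data contributed (α_post−α_prior, β_post−β_prior) successes and failures.
Total across both batches: 38−17=21 germinated seeds, 13−6=7 non-germinating seeds.
Subtract the second batch: 21−13=8 germinated seeds and 7−2=5 non-germinating seeds.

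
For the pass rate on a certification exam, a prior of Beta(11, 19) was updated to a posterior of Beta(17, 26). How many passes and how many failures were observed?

6 passes and 7 failures

Beta is conjugate to the binomial likelihood: posterior = Beta(α+s, β+f).
Match parameters: s=17−11=6, f=26−19=7.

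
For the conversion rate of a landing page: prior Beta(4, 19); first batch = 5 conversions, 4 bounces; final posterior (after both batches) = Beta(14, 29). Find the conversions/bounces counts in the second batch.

Sequential conjugate updates are equivalent to a single update on the pooled data, so total successes = posterior α − prior α and total failures = posterior β − prior β.
Total across both batches: 14−4=10 conversions, 29−19=10 bounces.
Subtract the first batch: 10−5=5 conversions and 10−4=6 bounces.

5 conversions and 6 bounces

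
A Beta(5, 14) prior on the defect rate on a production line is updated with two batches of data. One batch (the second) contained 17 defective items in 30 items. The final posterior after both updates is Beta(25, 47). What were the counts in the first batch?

Because Beta–binomial updating is additive in the counts, the combined data contributed (α_post−α_prior, β_post−β_prior) successes and failures.
Total across both batches: 25−5=20 defective items, 47−14=33 good items.
Subtract the second batch: 20−17=3 defective items and 33−13=20 good items.

3 defective items and 20 good items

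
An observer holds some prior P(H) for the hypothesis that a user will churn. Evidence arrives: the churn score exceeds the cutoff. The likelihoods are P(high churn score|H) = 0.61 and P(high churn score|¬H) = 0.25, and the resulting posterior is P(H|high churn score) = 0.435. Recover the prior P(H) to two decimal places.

Bayes' rule in odds form gives O(H|E) = O(H)·[P(E|H)/P(E|¬H)], hence O(H) = O(H|E)/LR.
Posterior odds = 0.435/(1−0.435) = 0.7699. LR = 0.61/0.25 = 2.4400.
Prior odds = 0.7699/2.4400 = 0.3155, so P(H) = 0.3155/(1+0.3155) ≈ 0.24.

P(H) = 0.24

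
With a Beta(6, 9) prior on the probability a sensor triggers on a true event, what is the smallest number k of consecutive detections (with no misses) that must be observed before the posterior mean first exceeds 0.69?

After k detections and 0 misses the posterior is Beta(6+k, 9), with mean (6+k)/(6+9+k).
Set (6+k)/(15+k) > 0.69 and solve: k > (0.69·15 − 6)/(1 − 0.69) = 14.032.
The smallest integer exceeding 14.032 is 15, and checking k=15: (21)/(30) = 0.7000 > 0.69.

k = 15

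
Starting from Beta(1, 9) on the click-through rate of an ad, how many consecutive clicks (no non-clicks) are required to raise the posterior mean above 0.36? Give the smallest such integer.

After k clicks and 0 non-clicks the posterior is Beta(1+k, 9), with mean (1+k)/(1+9+k).
Set (1+k)/(10+k) > 0.36 and solve: k > (0.36·10 − 1)/(1 − 0.36) = 4.062.
The smallest integer exceeding 4.062 is 5, and checking k=5: (6)/(15) = 0.4000 > 0.36.

k = 5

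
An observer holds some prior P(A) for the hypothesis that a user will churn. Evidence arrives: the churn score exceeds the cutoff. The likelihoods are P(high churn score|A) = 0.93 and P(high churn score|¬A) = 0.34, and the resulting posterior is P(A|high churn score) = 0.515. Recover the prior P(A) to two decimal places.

P(A) = 0.28

Bayes' rule in odds form gives O(A|E) = O(A)·[P(E|A)/P(E|¬A)], hence O(A) = O(A|E)/LR.
Posterior odds = 0.515/(1−0.515) = 1.0619. LR = 0.93/0.34 = 2.7353.
Prior odds = 1.0619/2.7353 = 0.3882, so P(A) = 0.3882/(1+0.3882) ≈ 0.28.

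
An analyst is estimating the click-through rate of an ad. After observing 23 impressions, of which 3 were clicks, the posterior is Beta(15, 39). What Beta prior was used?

Beta is conjugate to the binomial likelihood: posterior = Beta(α+s, β+f).
Subtract the data counts: 15−3=12, 39−20=19.

Beta(12, 19)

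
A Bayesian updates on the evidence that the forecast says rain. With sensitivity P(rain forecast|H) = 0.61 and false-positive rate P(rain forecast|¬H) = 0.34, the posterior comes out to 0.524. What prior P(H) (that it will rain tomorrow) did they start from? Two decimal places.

In odds form, posterior odds = prior odds × likelihood ratio, so prior odds = posterior odds ÷ LR.
Posterior odds = 0.524/(1−0.524) = 1.1008. LR = 0.61/0.34 = 1.7941.
Prior odds = 1.1008/1.7941 = 0.6136, so P(H) = 0.6136/(1+0.6136) ≈ 0.38.

P(H) = 0.38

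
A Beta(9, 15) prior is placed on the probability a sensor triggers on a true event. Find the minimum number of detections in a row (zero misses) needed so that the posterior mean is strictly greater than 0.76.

k = 39

After k detections and 0 misses the posterior is Beta(9+k, 15), with mean (9+k)/(9+15+k).
Set (9+k)/(24+k) > 0.76 and solve: k > (0.76·24 − 9)/(1 − 0.76) = 38.500.
The smallest integer exceeding 38.500 is 39.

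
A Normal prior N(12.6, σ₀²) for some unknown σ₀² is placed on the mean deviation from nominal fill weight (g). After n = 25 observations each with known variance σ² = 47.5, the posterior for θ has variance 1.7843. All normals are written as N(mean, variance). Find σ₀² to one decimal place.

Posterior precision equals prior precision plus data precision: 1/σ_n² = 1/σ₀² + n/σ².
So 1/σ₀² = 1/1.7843 − 25/47.5 = 0.560444 − 0.526316 = 0.034128.
Hence σ₀² = 1/0.034128 ≈ 29.3.

σ₀² = 29.3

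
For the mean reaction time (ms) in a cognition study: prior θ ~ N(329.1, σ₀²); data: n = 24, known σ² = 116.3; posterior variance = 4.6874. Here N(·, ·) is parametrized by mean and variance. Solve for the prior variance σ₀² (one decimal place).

For the Normal–Normal model with known σ², precisions add: τ_n = τ₀ + n/σ².
So 1/σ₀² = 1/4.6874 − 24/116.3 = 0.213338 − 0.206363 = 0.006975.
Hence σ₀² = 1/0.006975 ≈ 143.4.

σ₀² = 143.4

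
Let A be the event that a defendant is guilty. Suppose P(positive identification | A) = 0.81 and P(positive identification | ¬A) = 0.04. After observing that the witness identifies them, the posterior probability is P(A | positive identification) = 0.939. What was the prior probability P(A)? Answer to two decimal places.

Bayes' rule in odds form gives O(A|E) = O(A)·[P(E|A)/P(E|¬A)], hence O(A) = O(A|E)/LR.
Posterior odds = 0.939/(1−0.939) = 15.3934. LR = 0.81/0.04 = 20.2500.
Prior odds = 15.3934/20.2500 = 0.7602, so P(A) = 0.7602/(1+0.7602) ≈ 0.43.

P(A) = 0.43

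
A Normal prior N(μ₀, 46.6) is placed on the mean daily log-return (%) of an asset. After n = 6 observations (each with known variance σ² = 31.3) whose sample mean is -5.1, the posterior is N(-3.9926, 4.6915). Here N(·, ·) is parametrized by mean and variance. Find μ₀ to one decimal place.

With known observation variance, the Normal–Normal posterior has precision τ_n = τ₀ + n/σ² and mean μ_n = (τ₀μ₀ + (n/σ²)x̄)/τ_n.
Here τ₀ = 1/46.6 = 0.021459 and τ_data = 6/31.3 = 0.191693, so τ_n = 0.213152.
Rearranging for μ₀: μ₀ = (μ_n·τ_n − τ_data·x̄)/τ₀ = (-3.9926·0.213152 − 0.191693·-5.1) / 0.021459 = 0.126604/0.021459 ≈ 5.9.

μ₀ = 5.9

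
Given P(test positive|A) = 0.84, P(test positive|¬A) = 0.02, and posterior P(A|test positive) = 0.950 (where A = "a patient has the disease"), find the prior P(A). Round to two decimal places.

P(A) = 0.31

Bayes' rule in odds form gives O(A|E) = O(A)·[P(E|A)/P(E|¬A)], hence O(A) = O(A|E)/LR.
Posterior odds = 0.950/(1−0.950) = 19.0000. LR = 0.84/0.02 = 42.0000.
Prior odds = 19.0000/42.0000 = 0.4524, so P(A) = 0.4524/(1+0.4524) ≈ 0.31.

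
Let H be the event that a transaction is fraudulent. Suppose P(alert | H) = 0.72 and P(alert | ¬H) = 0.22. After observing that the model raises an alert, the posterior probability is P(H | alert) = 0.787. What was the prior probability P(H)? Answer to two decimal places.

In odds form, posterior odds = prior odds × likelihood ratio, so prior odds = posterior odds ÷ LR.
Posterior odds = 0.787/(1−0.787) = 3.6948. LR = 0.72/0.22 = 3.2727.
Prior odds = 3.6948/3.2727 = 1.1290, so P(H) = 1.1290/(1+1.1290) ≈ 0.53.

P(H) = 0.53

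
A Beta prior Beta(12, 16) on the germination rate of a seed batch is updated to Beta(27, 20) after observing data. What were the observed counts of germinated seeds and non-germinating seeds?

A Beta(α, β) prior with s successes and f failures in binomial data gives a Beta(α+s, β+f) posterior.
Match parameters: s=27−12=15, f=20−16=4.

15 germinated seeds and 4 non-germinating seeds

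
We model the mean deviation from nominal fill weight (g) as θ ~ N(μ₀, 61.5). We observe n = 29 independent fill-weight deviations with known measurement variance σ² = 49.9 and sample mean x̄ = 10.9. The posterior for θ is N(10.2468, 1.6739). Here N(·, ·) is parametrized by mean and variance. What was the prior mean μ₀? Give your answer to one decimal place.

With known observation variance, the Normal–Normal posterior has precision τ_n = τ₀ + n/σ² and mean μ_n = (τ₀μ₀ + (n/σ²)x̄)/τ_n.
Here τ₀ = 1/61.5 = 0.016260 and τ_data = 29/49.9 = 0.581162, so τ_n = 0.597422.
Rearranging for μ₀: μ₀ = (μ_n·τ_n − τ_data·x̄)/τ₀ = (10.2468·0.597422 − 0.581162·10.9) / 0.016260 = -0.213002/0.016260 ≈ -13.1.

μ₀ = -13.1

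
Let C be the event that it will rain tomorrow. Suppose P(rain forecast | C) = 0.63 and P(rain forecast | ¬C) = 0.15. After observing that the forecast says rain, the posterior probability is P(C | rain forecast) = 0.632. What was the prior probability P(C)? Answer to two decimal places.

P(C) = 0.29

Bayes' rule in odds form gives O(C|E) = O(C)·[P(E|C)/P(E|¬C)], hence O(C) = O(C|E)/LR.
Posterior odds = 0.632/(1−0.632) = 1.7174. LR = 0.63/0.15 = 4.2000.
Prior odds = 1.7174/4.2000 = 0.4089, so P(C) = 0.4089/(1+0.4089) ≈ 0.29.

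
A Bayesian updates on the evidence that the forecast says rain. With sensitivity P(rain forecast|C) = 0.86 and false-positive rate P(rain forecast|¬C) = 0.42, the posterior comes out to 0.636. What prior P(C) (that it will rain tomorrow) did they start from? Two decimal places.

P(C) = 0.46

In odds form, posterior odds = prior odds × likelihood ratio, so prior odds = posterior odds ÷ LR.
Posterior odds = 0.636/(1−0.636) = 1.7473. LR = 0.86/0.42 = 2.0476.
Prior odds = 1.7473/2.0476 = 0.8533, so P(C) = 0.8533/(1+0.8533) ≈ 0.46.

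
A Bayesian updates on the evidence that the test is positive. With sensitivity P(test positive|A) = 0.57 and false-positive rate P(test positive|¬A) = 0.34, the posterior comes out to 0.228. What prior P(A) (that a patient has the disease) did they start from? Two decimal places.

In odds form, posterior odds = prior odds × likelihood ratio, so prior odds = posterior odds ÷ LR.
Posterior odds = 0.228/(1−0.228) = 0.2953. LR = 0.57/0.34 = 1.6765.
Prior odds = 0.2953/1.6765 = 0.1761, so P(A) = 0.1761/(1+0.1761) ≈ 0.15.

P(A) = 0.15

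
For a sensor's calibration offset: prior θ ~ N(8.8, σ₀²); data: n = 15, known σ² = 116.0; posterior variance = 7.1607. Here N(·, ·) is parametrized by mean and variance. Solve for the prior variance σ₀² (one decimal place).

σ₀² = 96.7

For the Normal–Normal model with known σ², precisions add: τ_n = τ₀ + n/σ².
So 1/σ₀² = 1/7.1607 − 15/116.0 = 0.139651 − 0.129310 = 0.010341.
Hence σ₀² = 1/0.010341 ≈ 96.7.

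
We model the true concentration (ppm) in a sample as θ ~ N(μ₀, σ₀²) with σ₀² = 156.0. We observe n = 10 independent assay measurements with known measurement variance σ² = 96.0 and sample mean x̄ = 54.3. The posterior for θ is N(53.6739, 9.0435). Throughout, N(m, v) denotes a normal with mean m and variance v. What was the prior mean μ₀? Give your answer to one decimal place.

The posterior mean is a precision-weighted average: μ_n = (τ₀μ₀ + τ_data·x̄)/(τ₀+τ_data), with τ₀=1/σ₀² and τ_data=n/σ².
Here τ₀ = 1/156.0 = 0.006410 and τ_data = 10/96.0 = 0.104167, so τ_n = 0.110577.
Rearranging for μ₀: μ₀ = (μ_n·τ_n − τ_data·x̄)/τ₀ = (53.6739·0.110577 − 0.104167·54.3) / 0.006410 = 0.278831/0.006410 ≈ 43.5.

μ₀ = 43.5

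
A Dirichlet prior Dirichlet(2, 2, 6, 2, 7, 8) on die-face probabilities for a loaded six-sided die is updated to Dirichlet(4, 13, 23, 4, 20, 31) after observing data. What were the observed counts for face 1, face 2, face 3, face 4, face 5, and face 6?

For a Dirichlet(α) prior with multinomial counts c, the posterior is Dirichlet(α + c) componentwise.
Counts are posterior − prior componentwise: 4−2=2, 13−2=11, 23−6=17, 4−2=2, 20−7=13, 31−8=23.

counts (2, 11, 17, 2, 13, 23)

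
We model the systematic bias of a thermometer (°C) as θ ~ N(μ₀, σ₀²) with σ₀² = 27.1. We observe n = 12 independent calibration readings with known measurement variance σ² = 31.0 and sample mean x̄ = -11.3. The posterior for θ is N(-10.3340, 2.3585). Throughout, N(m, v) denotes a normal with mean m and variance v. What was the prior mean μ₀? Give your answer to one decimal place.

The posterior mean is a precision-weighted average: μ_n = (τ₀μ₀ + τ_data·x̄)/(τ₀+τ_data), with τ₀=1/σ₀² and τ_data=n/σ².
Here τ₀ = 1/27.1 = 0.036900 and τ_data = 12/31.0 = 0.387097, so τ_n = 0.423997.
Rearranging for μ₀: μ₀ = (μ_n·τ_n − τ_data·x̄)/τ₀ = (-10.3340·0.423997 − 0.387097·-11.3) / 0.036900 = -0.007389/0.036900 ≈ -0.2.

μ₀ = -0.2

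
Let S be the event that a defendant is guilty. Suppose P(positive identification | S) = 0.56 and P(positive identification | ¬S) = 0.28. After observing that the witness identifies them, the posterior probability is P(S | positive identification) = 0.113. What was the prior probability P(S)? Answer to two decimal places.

Bayes' rule in odds form gives O(S|E) = O(S)·[P(E|S)/P(E|¬S)], hence O(S) = O(S|E)/LR.
Posterior odds = 0.113/(1−0.113) = 0.1274. LR = 0.56/0.28 = 2.0000.
Prior odds = 0.1274/2.0000 = 0.0637, so P(S) = 0.0637/(1+0.0637) ≈ 0.06.

P(S) = 0.06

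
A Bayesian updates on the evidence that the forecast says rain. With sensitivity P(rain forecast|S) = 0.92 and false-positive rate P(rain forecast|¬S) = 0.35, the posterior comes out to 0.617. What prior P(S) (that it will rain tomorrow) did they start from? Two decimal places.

Bayes' rule in odds form gives O(S|E) = O(S)·[P(E|S)/P(E|¬S)], hence O(S) = O(S|E)/LR.
Posterior odds = 0.617/(1−0.617) = 1.6110. LR = 0.92/0.35 = 2.6286.
Prior odds = 1.6110/2.6286 = 0.6129, so P(S) = 0.6129/(1+0.6129) ≈ 0.38.

P(S) = 0.38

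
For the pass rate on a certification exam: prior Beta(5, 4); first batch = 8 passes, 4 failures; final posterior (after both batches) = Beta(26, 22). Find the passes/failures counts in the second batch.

Because Beta–binomial updating is additive in the counts, the combined data contributed (α_post−α_prior, β_post−β_prior) successes and failures.
Total across both batches: 26−5=21 passes, 22−4=18 failures.
Subtract the first batch: 21−8=13 passes and 18−4=14 failures.

13 passes and 14 failures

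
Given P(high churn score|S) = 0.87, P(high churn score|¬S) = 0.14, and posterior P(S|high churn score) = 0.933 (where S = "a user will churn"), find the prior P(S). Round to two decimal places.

P(S) = 0.69

Bayes' rule in odds form gives O(S|E) = O(S)·[P(E|S)/P(E|¬S)], hence O(S) = O(S|E)/LR.
Posterior odds = 0.933/(1−0.933) = 13.9254. LR = 0.87/0.14 = 6.2143.
Prior odds = 13.9254/6.2143 = 2.2409, so P(S) = 2.2409/(1+2.2409) ≈ 0.69.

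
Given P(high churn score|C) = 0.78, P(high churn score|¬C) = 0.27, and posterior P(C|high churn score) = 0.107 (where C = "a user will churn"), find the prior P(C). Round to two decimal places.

In odds form, posterior odds = prior odds × likelihood ratio, so prior odds = posterior odds ÷ LR.
Posterior odds = 0.107/(1−0.107) = 0.1198. LR = 0.78/0.27 = 2.8889.
Prior odds = 0.1198/2.8889 = 0.0415, so P(C) = 0.0415/(1+0.0415) ≈ 0.04.

P(C) = 0.04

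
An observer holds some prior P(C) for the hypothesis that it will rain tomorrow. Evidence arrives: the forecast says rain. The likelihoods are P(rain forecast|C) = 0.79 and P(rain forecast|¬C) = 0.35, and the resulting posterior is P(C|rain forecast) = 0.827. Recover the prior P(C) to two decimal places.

Bayes' rule in odds form gives O(C|E) = O(C)·[P(E|C)/P(E|¬C)], hence O(C) = O(C|E)/LR.
Posterior odds = 0.827/(1−0.827) = 4.7803. LR = 0.79/0.35 = 2.2571.
Prior odds = 4.7803/2.2571 = 2.1179, so P(C) = 2.1179/(1+2.1179) ≈ 0.68.

P(C) = 0.68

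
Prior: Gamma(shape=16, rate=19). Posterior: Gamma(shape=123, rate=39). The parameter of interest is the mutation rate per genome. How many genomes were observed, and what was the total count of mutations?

A Gamma(α, β) prior (rate parametrization) on a Poisson rate with n observations summing to S gives posterior Gamma(α+S, β+n).
Matching: Σxᵢ = 123 − 16 = 107 and n = 39 − 19 = 20.

n = 20 genomes with total 107 mutations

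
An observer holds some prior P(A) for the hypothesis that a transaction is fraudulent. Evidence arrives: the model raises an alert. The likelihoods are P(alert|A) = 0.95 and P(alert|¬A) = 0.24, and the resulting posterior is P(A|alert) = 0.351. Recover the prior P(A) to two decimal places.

In odds form, posterior odds = prior odds × likelihood ratio, so prior odds = posterior odds ÷ LR.
Posterior odds = 0.351/(1−0.351) = 0.5408. LR = 0.95/0.24 = 3.9583.
Prior odds = 0.5408/3.9583 = 0.1366, so P(A) = 0.1366/(1+0.1366) ≈ 0.12.

P(A) = 0.12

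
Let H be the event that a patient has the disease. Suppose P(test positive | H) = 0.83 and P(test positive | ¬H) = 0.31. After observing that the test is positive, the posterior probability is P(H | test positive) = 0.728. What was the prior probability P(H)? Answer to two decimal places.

Bayes' rule in odds form gives O(H|E) = O(H)·[P(E|H)/P(E|¬H)], hence O(H) = O(H|E)/LR.
Posterior odds = 0.728/(1−0.728) = 2.6765. LR = 0.83/0.31 = 2.6774.
Prior odds = 2.6765/2.6774 = 0.9997, so P(H) = 0.9997/(1+0.9997) ≈ 0.50.

P(H) = 0.50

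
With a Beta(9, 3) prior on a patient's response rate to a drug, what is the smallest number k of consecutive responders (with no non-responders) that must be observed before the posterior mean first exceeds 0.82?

k = 5

After k responders and 0 non-responders the posterior is Beta(9+k, 3), with mean (9+k)/(9+3+k).
Set (9+k)/(12+k) > 0.82 and solve: k > (0.82·12 − 9)/(1 − 0.82) = 4.667.
The smallest integer exceeding 4.667 is 5.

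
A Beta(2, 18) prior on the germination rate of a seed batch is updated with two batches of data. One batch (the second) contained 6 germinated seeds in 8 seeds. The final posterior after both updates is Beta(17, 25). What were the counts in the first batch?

9 germinated seeds and 5 non-germinating seeds

Because Beta–binomial updating is additive in the counts, the combined data contributed (α_post−α_prior, β_post−β_prior) successes and failures.
Total across both batches: 17−2=15 germinated seeds, 25−18=7 non-germinating seeds.
Subtract the second batch: 15−6=9 germinated seeds and 7−2=5 non-germinating seeds.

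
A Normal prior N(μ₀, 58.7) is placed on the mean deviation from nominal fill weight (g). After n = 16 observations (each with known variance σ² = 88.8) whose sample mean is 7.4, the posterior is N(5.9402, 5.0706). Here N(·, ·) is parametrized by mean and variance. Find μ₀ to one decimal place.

With known observation variance, the Normal–Normal posterior has precision τ_n = τ₀ + n/σ² and mean μ_n = (τ₀μ₀ + (n/σ²)x̄)/τ_n.
Here τ₀ = 1/58.7 = 0.017036 and τ_data = 16/88.8 = 0.180180, so τ_n = 0.197216.
Rearranging for μ₀: μ₀ = (μ_n·τ_n − τ_data·x̄)/τ₀ = (5.9402·0.197216 − 0.180180·7.4) / 0.017036 = -0.161830/0.017036 ≈ -9.5.

μ₀ = -9.5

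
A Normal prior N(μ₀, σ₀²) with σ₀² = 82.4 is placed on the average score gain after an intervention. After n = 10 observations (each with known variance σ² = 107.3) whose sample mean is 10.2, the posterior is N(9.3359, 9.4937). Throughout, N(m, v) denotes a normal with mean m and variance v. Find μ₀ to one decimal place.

μ₀ = 2.7

The posterior mean is a precision-weighted average: μ_n = (τ₀μ₀ + τ_data·x̄)/(τ₀+τ_data), with τ₀=1/σ₀² and τ_data=n/σ².
Here τ₀ = 1/82.4 = 0.012136 and τ_data = 10/107.3 = 0.093197, so τ_n = 0.105333.
Rearranging for μ₀: μ₀ = (μ_n·τ_n − τ_data·x̄)/τ₀ = (9.3359·0.105333 − 0.093197·10.2) / 0.012136 = 0.032769/0.012136 ≈ 2.7.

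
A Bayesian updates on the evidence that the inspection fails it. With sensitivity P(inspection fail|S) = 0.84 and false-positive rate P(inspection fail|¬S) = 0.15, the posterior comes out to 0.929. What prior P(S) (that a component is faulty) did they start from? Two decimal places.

P(S) = 0.70

In odds form, posterior odds = prior odds × likelihood ratio, so prior odds = posterior odds ÷ LR.
Posterior odds = 0.929/(1−0.929) = 13.0845. LR = 0.84/0.15 = 5.6000.
Prior odds = 13.0845/5.6000 = 2.3365, so P(S) = 2.3365/(1+2.3365) ≈ 0.70.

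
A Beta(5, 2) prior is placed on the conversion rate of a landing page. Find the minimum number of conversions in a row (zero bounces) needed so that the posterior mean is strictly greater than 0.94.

After k conversions and 0 bounces the posterior is Beta(5+k, 2), with mean (5+k)/(5+2+k).
Set (5+k)/(7+k) > 0.94 and solve: k > (0.94·7 − 5)/(1 − 0.94) = 26.333.
The smallest integer exceeding 26.333 is 27, and checking k=27: (32)/(34) = 0.9412 > 0.94.

k = 27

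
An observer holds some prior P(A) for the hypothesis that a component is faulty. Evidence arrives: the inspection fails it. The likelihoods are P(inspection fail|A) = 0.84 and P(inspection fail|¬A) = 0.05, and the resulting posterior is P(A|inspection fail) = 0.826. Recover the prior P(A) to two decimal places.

Bayes' rule in odds form gives O(A|E) = O(A)·[P(E|A)/P(E|¬A)], hence O(A) = O(A|E)/LR.
Posterior odds = 0.826/(1−0.826) = 4.7471. LR = 0.84/0.05 = 16.8000.
Prior odds = 4.7471/16.8000 = 0.2826, so P(A) = 0.2826/(1+0.2826) ≈ 0.22.

P(A) = 0.22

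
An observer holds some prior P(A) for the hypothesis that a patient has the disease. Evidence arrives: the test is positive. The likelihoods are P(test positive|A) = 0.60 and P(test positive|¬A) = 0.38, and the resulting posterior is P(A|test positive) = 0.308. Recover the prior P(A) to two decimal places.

P(A) = 0.22

In odds form, posterior odds = prior odds × likelihood ratio, so prior odds = posterior odds ÷ LR.
Posterior odds = 0.308/(1−0.308) = 0.4451. LR = 0.60/0.38 = 1.5789.
Prior odds = 0.4451/1.5789 = 0.2819, so P(A) = 0.2819/(1+0.2819) ≈ 0.22.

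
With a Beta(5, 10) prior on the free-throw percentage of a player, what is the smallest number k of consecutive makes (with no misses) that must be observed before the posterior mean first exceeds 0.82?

After k makes and 0 misses the posterior is Beta(5+k, 10), with mean (5+k)/(5+10+k).
Set (5+k)/(15+k) > 0.82 and solve: k > (0.82·15 − 5)/(1 − 0.82) = 40.556.
The smallest integer exceeding 40.556 is 41, and checking k=41: (46)/(56) = 0.8214 > 0.82.

k = 41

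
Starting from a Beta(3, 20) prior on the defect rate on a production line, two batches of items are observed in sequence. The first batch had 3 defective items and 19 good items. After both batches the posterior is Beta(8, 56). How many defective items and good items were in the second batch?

2 defective items and 17 good items

Sequential conjugate updates are equivalent to a single update on the pooled data, so total successes = posterior α − prior α and total failures = posterior β − prior β.
Total across both batches: 8−3=5 defective items, 56−20=36 good items.
Subtract the first batch: 5−3=2 defective items and 36−19=17 good items.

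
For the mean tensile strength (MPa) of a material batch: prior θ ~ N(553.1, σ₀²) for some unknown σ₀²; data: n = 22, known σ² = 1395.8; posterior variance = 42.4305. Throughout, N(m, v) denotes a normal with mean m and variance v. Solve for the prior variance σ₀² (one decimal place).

σ₀² = 128.1

For the Normal–Normal model with known σ², precisions add: τ_n = τ₀ + n/σ².
So 1/σ₀² = 1/42.4305 − 22/1395.8 = 0.023568 − 0.015762 = 0.007806.
Hence σ₀² = 1/0.007806 ≈ 128.1.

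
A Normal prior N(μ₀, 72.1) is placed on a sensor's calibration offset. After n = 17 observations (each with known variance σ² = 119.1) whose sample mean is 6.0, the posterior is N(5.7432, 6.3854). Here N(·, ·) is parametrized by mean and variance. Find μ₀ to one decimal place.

The posterior mean is a precision-weighted average: μ_n = (τ₀μ₀ + τ_data·x̄)/(τ₀+τ_data), with τ₀=1/σ₀² and τ_data=n/σ².
Here τ₀ = 1/72.1 = 0.013870 and τ_data = 17/119.1 = 0.142737, so τ_n = 0.156607.
Rearranging for μ₀: μ₀ = (μ_n·τ_n − τ_data·x̄)/τ₀ = (5.7432·0.156607 − 0.142737·6.0) / 0.013870 = 0.043003/0.013870 ≈ 3.1.

μ₀ = 3.1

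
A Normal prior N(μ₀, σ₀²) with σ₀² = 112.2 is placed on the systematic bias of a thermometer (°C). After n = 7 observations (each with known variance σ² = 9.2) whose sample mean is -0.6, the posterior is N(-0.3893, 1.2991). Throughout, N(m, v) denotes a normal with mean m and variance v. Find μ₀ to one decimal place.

The posterior mean is a precision-weighted average: μ_n = (τ₀μ₀ + τ_data·x̄)/(τ₀+τ_data), with τ₀=1/σ₀² and τ_data=n/σ².
Here τ₀ = 1/112.2 = 0.008913 and τ_data = 7/9.2 = 0.760870, so τ_n = 0.769783.
Rearranging for μ₀: μ₀ = (μ_n·τ_n − τ_data·x̄)/τ₀ = (-0.3893·0.769783 − 0.760870·-0.6) / 0.008913 = 0.156845/0.008913 ≈ 17.6.

μ₀ = 17.6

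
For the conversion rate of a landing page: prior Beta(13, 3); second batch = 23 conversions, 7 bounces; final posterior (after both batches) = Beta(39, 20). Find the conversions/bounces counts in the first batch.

Sequential conjugate updates are equivalent to a single update on the pooled data, so total successes = posterior α − prior α and total failures = posterior β − prior β.
Total across both batches: 39−13=26 conversions, 20−3=17 bounces.
Subtract the second batch: 26−23=3 conversions and 17−7=10 bounces.

3 conversions and 10 bounces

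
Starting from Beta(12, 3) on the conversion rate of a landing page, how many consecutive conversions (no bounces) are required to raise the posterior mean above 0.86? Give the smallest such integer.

k = 7

After k conversions and 0 bounces the posterior is Beta(12+k, 3), with mean (12+k)/(12+3+k).
Set (12+k)/(15+k) > 0.86 and solve: k > (0.86·15 − 12)/(1 − 0.86) = 6.429.
The smallest integer exceeding 6.429 is 7, and checking k=7: (19)/(22) = 0.8636 > 0.86.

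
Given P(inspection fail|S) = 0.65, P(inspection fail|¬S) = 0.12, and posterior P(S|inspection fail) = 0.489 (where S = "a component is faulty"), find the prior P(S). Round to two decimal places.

Bayes' rule in odds form gives O(S|E) = O(S)·[P(E|S)/P(E|¬S)], hence O(S) = O(S|E)/LR.
Posterior odds = 0.489/(1−0.489) = 0.9569. LR = 0.65/0.12 = 5.4167.
Prior odds = 0.9569/5.4167 = 0.1767, so P(S) = 0.1767/(1+0.1767) ≈ 0.15.

P(S) = 0.15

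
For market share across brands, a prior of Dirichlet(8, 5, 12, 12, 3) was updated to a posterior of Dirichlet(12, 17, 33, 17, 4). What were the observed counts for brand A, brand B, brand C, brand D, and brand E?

counts (4, 12, 21, 5, 1)

For a Dirichlet(α) prior with multinomial counts c, the posterior is Dirichlet(α + c) componentwise.
Counts are posterior − prior componentwise: 12−8=4, 17−5=12, 33−12=21, 17−12=5, 4−3=1.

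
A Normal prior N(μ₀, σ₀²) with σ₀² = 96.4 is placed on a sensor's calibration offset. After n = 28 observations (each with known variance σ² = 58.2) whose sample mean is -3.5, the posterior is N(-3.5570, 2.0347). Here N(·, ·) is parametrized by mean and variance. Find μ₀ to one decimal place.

μ₀ = -6.2

With known observation variance, the Normal–Normal posterior has precision τ_n = τ₀ + n/σ² and mean μ_n = (τ₀μ₀ + (n/σ²)x̄)/τ_n.
Here τ₀ = 1/96.4 = 0.010373 and τ_data = 28/58.2 = 0.481100, so τ_n = 0.491473.
Rearranging for μ₀: μ₀ = (μ_n·τ_n − τ_data·x̄)/τ₀ = (-3.5570·0.491473 − 0.481100·-3.5) / 0.010373 = -0.064319/0.010373 ≈ -6.2.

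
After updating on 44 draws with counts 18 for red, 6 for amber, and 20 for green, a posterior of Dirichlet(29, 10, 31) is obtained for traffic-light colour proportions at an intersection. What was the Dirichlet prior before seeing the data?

For a Dirichlet(α) prior with multinomial counts c, the posterior is Dirichlet(α + c) componentwise.
Subtract each count from the matching posterior parameter: 29−18=11, 10−6=4, 31−20=11.

Dirichlet(11, 4, 11)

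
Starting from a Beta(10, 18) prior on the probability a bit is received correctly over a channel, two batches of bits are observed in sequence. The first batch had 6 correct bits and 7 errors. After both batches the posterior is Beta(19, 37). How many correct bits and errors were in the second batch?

3 correct bits and 12 errors

Because Beta–binomial updating is additive in the counts, the combined data contributed (α_post−α_prior, β_post−β_prior) successes and failures.
Total across both batches: 19−10=9 correct bits, 37−18=19 errors.
Subtract the first batch: 9−6=3 correct bits and 19−7=12 errors.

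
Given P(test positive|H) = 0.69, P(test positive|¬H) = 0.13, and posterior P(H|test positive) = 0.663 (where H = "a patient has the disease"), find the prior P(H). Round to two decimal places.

P(H) = 0.27

Bayes' rule in odds form gives O(H|E) = O(H)·[P(E|H)/P(E|¬H)], hence O(H) = O(H|E)/LR.
Posterior odds = 0.663/(1−0.663) = 1.9674. LR = 0.69/0.13 = 5.3077.
Prior odds = 1.9674/5.3077 = 0.3707, so P(H) = 0.3707/(1+0.3707) ≈ 0.27.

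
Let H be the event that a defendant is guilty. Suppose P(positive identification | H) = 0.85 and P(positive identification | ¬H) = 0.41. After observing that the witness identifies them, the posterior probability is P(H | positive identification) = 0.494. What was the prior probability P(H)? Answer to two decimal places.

Bayes' rule in odds form gives O(H|E) = O(H)·[P(E|H)/P(E|¬H)], hence O(H) = O(H|E)/LR.
Posterior odds = 0.494/(1−0.494) = 0.9763. LR = 0.85/0.41 = 2.0732.
Prior odds = 0.9763/2.0732 = 0.4709, so P(H) = 0.4709/(1+0.4709) ≈ 0.32.

P(H) = 0.32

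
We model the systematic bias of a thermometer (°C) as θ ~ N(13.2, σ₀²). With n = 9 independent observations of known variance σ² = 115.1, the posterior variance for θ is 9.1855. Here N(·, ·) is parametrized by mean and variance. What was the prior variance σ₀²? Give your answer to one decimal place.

For the Normal–Normal model with known σ², precisions add: τ_n = τ₀ + n/σ².
So 1/σ₀² = 1/9.1855 − 9/115.1 = 0.108867 − 0.078193 = 0.030674.
Hence σ₀² = 1/0.030674 ≈ 32.6.

σ₀² = 32.6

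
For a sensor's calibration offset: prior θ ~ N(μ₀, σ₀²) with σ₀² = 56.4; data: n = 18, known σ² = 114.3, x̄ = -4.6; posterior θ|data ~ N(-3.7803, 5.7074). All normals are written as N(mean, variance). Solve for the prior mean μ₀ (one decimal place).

μ₀ = 3.5

With known observation variance, the Normal–Normal posterior has precision τ_n = τ₀ + n/σ² and mean μ_n = (τ₀μ₀ + (n/σ²)x̄)/τ_n.
Here τ₀ = 1/56.4 = 0.017730 and τ_data = 18/114.3 = 0.157480, so τ_n = 0.175210.
Rearranging for μ₀: μ₀ = (μ_n·τ_n − τ_data·x̄)/τ₀ = (-3.7803·0.175210 − 0.157480·-4.6) / 0.017730 = 0.062062/0.017730 ≈ 3.5.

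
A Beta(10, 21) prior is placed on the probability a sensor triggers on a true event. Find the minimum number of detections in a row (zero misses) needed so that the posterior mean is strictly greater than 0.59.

k = 21

After k detections and 0 misses the posterior is Beta(10+k, 21), with mean (10+k)/(10+21+k).
Set (10+k)/(31+k) > 0.59 and solve: k > (0.59·31 − 10)/(1 − 0.59) = 20.220.
The smallest integer exceeding 20.220 is 21, and checking k=21: (31)/(52) = 0.5962 > 0.59.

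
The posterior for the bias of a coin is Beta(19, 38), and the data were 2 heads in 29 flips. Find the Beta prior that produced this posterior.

Beta(17, 11)

A Beta(α, β) prior with s successes and f failures in binomial data gives a Beta(α+s, β+f) posterior.
So α = 19 − 2 = 17 and β = 38 − 27 = 11.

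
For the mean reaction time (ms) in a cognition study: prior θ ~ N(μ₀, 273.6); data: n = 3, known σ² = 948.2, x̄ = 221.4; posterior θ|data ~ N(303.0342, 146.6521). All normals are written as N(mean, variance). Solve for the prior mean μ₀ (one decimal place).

μ₀ = 373.7

The posterior mean is a precision-weighted average: μ_n = (τ₀μ₀ + τ_data·x̄)/(τ₀+τ_data), with τ₀=1/σ₀² and τ_data=n/σ².
Here τ₀ = 1/273.6 = 0.003655 and τ_data = 3/948.2 = 0.003164, so τ_n = 0.006819.
Rearranging for μ₀: μ₀ = (μ_n·τ_n − τ_data·x̄)/τ₀ = (303.0342·0.006819 − 0.003164·221.4) / 0.003655 = 1.365881/0.003655 ≈ 373.7.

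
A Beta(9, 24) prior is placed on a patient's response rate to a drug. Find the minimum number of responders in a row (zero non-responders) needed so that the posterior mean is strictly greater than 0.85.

k = 128

After k responders and 0 non-responders the posterior is Beta(9+k, 24), with mean (9+k)/(9+24+k).
Set (9+k)/(33+k) > 0.85 and solve: k > (0.85·33 − 9)/(1 − 0.85) = 127.000.
The smallest integer exceeding 127.000 is 128, and checking k=128: (137)/(161) = 0.8509 > 0.85.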